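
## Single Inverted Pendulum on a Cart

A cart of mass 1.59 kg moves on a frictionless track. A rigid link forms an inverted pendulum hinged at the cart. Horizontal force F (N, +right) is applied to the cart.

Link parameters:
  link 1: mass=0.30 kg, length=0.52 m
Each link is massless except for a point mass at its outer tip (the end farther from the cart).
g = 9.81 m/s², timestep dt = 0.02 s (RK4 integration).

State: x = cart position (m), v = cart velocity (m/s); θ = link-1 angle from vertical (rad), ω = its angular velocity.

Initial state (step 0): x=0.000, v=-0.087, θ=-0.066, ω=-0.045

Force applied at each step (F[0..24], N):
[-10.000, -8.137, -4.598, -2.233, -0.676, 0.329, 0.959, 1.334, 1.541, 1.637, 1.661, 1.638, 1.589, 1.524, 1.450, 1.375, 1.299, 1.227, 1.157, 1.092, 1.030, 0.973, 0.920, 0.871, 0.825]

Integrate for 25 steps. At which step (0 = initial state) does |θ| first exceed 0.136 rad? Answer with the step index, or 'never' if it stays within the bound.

Answer: never

Derivation:
apply F[0]=-10.000 → step 1: x=-0.003, v=-0.210, θ=-0.065, ω=0.167
apply F[1]=-8.137 → step 2: x=-0.008, v=-0.310, θ=-0.060, ω=0.335
apply F[2]=-4.598 → step 3: x=-0.015, v=-0.366, θ=-0.052, ω=0.421
apply F[3]=-2.233 → step 4: x=-0.023, v=-0.392, θ=-0.043, ω=0.453
apply F[4]=-0.676 → step 5: x=-0.030, v=-0.399, θ=-0.034, ω=0.452
apply F[5]=+0.329 → step 6: x=-0.038, v=-0.394, θ=-0.026, ω=0.431
apply F[6]=+0.959 → step 7: x=-0.046, v=-0.381, θ=-0.017, ω=0.398
apply F[7]=+1.334 → step 8: x=-0.054, v=-0.364, θ=-0.010, ω=0.360
apply F[8]=+1.541 → step 9: x=-0.061, v=-0.344, θ=-0.003, ω=0.320
apply F[9]=+1.637 → step 10: x=-0.067, v=-0.324, θ=0.003, ω=0.280
apply F[10]=+1.661 → step 11: x=-0.074, v=-0.303, θ=0.008, ω=0.243
apply F[11]=+1.638 → step 12: x=-0.079, v=-0.283, θ=0.013, ω=0.208
apply F[12]=+1.589 → step 13: x=-0.085, v=-0.263, θ=0.017, ω=0.176
apply F[13]=+1.524 → step 14: x=-0.090, v=-0.245, θ=0.020, ω=0.147
apply F[14]=+1.450 → step 15: x=-0.095, v=-0.228, θ=0.023, ω=0.122
apply F[15]=+1.375 → step 16: x=-0.099, v=-0.211, θ=0.025, ω=0.099
apply F[16]=+1.299 → step 17: x=-0.103, v=-0.196, θ=0.027, ω=0.079
apply F[17]=+1.227 → step 18: x=-0.107, v=-0.181, θ=0.028, ω=0.062
apply F[18]=+1.157 → step 19: x=-0.110, v=-0.168, θ=0.029, ω=0.046
apply F[19]=+1.092 → step 20: x=-0.114, v=-0.155, θ=0.030, ω=0.033
apply F[20]=+1.030 → step 21: x=-0.117, v=-0.143, θ=0.030, ω=0.022
apply F[21]=+0.973 → step 22: x=-0.119, v=-0.132, θ=0.031, ω=0.012
apply F[22]=+0.920 → step 23: x=-0.122, v=-0.122, θ=0.031, ω=0.004
apply F[23]=+0.871 → step 24: x=-0.124, v=-0.112, θ=0.031, ω=-0.004
apply F[24]=+0.825 → step 25: x=-0.126, v=-0.103, θ=0.031, ω=-0.010
max |θ| = 0.066 ≤ 0.136 over all 26 states.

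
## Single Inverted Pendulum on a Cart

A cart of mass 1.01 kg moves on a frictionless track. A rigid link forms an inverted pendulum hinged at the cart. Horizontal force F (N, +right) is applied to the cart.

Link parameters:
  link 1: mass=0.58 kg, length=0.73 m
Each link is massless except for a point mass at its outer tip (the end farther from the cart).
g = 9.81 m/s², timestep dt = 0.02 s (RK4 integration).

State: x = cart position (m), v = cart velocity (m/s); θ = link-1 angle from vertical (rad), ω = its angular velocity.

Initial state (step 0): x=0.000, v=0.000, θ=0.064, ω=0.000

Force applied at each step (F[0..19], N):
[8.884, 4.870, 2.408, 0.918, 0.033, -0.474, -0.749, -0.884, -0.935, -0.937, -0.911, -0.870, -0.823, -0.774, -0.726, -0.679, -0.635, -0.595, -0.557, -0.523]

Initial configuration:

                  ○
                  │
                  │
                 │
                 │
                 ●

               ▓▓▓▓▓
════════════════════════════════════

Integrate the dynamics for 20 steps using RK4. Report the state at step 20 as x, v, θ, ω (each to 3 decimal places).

Answer: x=0.079, v=0.085, θ=-0.013, ω=-0.034

Derivation:
apply F[0]=+8.884 → step 1: x=0.002, v=0.168, θ=0.062, ω=-0.213
apply F[1]=+4.870 → step 2: x=0.006, v=0.258, θ=0.057, ω=-0.320
apply F[2]=+2.408 → step 3: x=0.012, v=0.300, θ=0.050, ω=-0.363
apply F[3]=+0.918 → step 4: x=0.018, v=0.313, θ=0.042, ω=-0.368
apply F[4]=+0.033 → step 5: x=0.024, v=0.309, θ=0.035, ω=-0.353
apply F[5]=-0.474 → step 6: x=0.030, v=0.296, θ=0.028, ω=-0.326
apply F[6]=-0.749 → step 7: x=0.036, v=0.279, θ=0.022, ω=-0.295
apply F[7]=-0.884 → step 8: x=0.041, v=0.259, θ=0.017, ω=-0.263
apply F[8]=-0.935 → step 9: x=0.046, v=0.239, θ=0.012, ω=-0.232
apply F[9]=-0.937 → step 10: x=0.051, v=0.219, θ=0.007, ω=-0.203
apply F[10]=-0.911 → step 11: x=0.055, v=0.200, θ=0.004, ω=-0.176
apply F[11]=-0.870 → step 12: x=0.059, v=0.183, θ=0.000, ω=-0.151
apply F[12]=-0.823 → step 13: x=0.062, v=0.167, θ=-0.002, ω=-0.129
apply F[13]=-0.774 → step 14: x=0.065, v=0.152, θ=-0.005, ω=-0.110
apply F[14]=-0.726 → step 15: x=0.068, v=0.138, θ=-0.007, ω=-0.093
apply F[15]=-0.679 → step 16: x=0.071, v=0.126, θ=-0.009, ω=-0.078
apply F[16]=-0.635 → step 17: x=0.073, v=0.114, θ=-0.010, ω=-0.064
apply F[17]=-0.595 → step 18: x=0.075, v=0.104, θ=-0.011, ω=-0.053
apply F[18]=-0.557 → step 19: x=0.077, v=0.094, θ=-0.012, ω=-0.042
apply F[19]=-0.523 → step 20: x=0.079, v=0.085, θ=-0.013, ω=-0.034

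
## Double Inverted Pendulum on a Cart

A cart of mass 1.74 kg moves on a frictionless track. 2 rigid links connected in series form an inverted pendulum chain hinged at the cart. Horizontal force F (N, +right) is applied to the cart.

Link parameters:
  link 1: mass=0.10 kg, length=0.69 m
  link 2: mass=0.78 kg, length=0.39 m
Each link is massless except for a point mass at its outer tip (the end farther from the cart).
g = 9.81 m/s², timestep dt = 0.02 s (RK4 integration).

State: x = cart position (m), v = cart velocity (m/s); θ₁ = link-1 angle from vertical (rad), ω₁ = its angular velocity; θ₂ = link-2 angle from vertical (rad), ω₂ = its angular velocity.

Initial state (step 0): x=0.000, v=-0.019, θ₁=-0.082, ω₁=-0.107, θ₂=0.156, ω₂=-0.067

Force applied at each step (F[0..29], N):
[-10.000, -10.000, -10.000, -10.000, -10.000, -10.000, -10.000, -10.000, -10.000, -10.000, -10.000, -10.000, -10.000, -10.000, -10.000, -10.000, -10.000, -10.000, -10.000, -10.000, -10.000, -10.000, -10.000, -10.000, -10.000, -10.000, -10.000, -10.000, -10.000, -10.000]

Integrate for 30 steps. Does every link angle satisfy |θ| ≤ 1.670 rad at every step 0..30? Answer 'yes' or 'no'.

Answer: no

Derivation:
apply F[0]=-10.000 → step 1: x=-0.001, v=-0.128, θ₁=-0.086, ω₁=-0.341, θ₂=0.162, ω₂=0.690
apply F[1]=-10.000 → step 2: x=-0.005, v=-0.237, θ₁=-0.096, ω₁=-0.567, θ₂=0.184, ω₂=1.436
apply F[2]=-10.000 → step 3: x=-0.011, v=-0.347, θ₁=-0.109, ω₁=-0.767, θ₂=0.219, ω₂=2.144
apply F[3]=-10.000 → step 4: x=-0.019, v=-0.457, θ₁=-0.126, ω₁=-0.919, θ₂=0.269, ω₂=2.782
apply F[4]=-10.000 → step 5: x=-0.029, v=-0.568, θ₁=-0.145, ω₁=-1.007, θ₂=0.330, ω₂=3.330
apply F[5]=-10.000 → step 6: x=-0.042, v=-0.680, θ₁=-0.166, ω₁=-1.028, θ₂=0.401, ω₂=3.791
apply F[6]=-10.000 → step 7: x=-0.056, v=-0.792, θ₁=-0.186, ω₁=-0.986, θ₂=0.481, ω₂=4.185
apply F[7]=-10.000 → step 8: x=-0.073, v=-0.904, θ₁=-0.205, ω₁=-0.887, θ₂=0.569, ω₂=4.535
apply F[8]=-10.000 → step 9: x=-0.093, v=-1.017, θ₁=-0.221, ω₁=-0.736, θ₂=0.663, ω₂=4.863
apply F[9]=-10.000 → step 10: x=-0.114, v=-1.130, θ₁=-0.234, ω₁=-0.532, θ₂=0.763, ω₂=5.187
apply F[10]=-10.000 → step 11: x=-0.138, v=-1.243, θ₁=-0.242, ω₁=-0.273, θ₂=0.870, ω₂=5.521
apply F[11]=-10.000 → step 12: x=-0.164, v=-1.356, θ₁=-0.244, ω₁=0.048, θ₂=0.984, ω₂=5.876
apply F[12]=-10.000 → step 13: x=-0.192, v=-1.469, θ₁=-0.240, ω₁=0.438, θ₂=1.105, ω₂=6.262
apply F[13]=-10.000 → step 14: x=-0.223, v=-1.581, θ₁=-0.226, ω₁=0.910, θ₂=1.235, ω₂=6.684
apply F[14]=-10.000 → step 15: x=-0.255, v=-1.694, θ₁=-0.203, ω₁=1.474, θ₂=1.373, ω₂=7.144
apply F[15]=-10.000 → step 16: x=-0.290, v=-1.807, θ₁=-0.167, ω₁=2.144, θ₂=1.521, ω₂=7.637
apply F[16]=-10.000 → step 17: x=-0.328, v=-1.920, θ₁=-0.116, ω₁=2.923, θ₂=1.679, ω₂=8.144
apply F[17]=-10.000 → step 18: x=-0.367, v=-2.034, θ₁=-0.049, ω₁=3.807, θ₂=1.846, ω₂=8.622
apply F[18]=-10.000 → step 19: x=-0.409, v=-2.149, θ₁=0.037, ω₁=4.765, θ₂=2.023, ω₂=8.996
apply F[19]=-10.000 → step 20: x=-0.453, v=-2.264, θ₁=0.142, ω₁=5.733, θ₂=2.205, ω₂=9.148
apply F[20]=-10.000 → step 21: x=-0.500, v=-2.378, θ₁=0.265, ω₁=6.612, θ₂=2.386, ω₂=8.934
apply F[21]=-10.000 → step 22: x=-0.548, v=-2.487, θ₁=0.405, ω₁=7.289, θ₂=2.559, ω₂=8.222
apply F[22]=-10.000 → step 23: x=-0.599, v=-2.586, θ₁=0.555, ω₁=7.688, θ₂=2.711, ω₂=6.970
apply F[23]=-10.000 → step 24: x=-0.652, v=-2.674, θ₁=0.710, ω₁=7.818, θ₂=2.834, ω₂=5.267
apply F[24]=-10.000 → step 25: x=-0.706, v=-2.753, θ₁=0.866, ω₁=7.770, θ₂=2.920, ω₂=3.293
apply F[25]=-10.000 → step 26: x=-0.762, v=-2.826, θ₁=1.021, ω₁=7.678, θ₂=2.966, ω₂=1.222
apply F[26]=-10.000 → step 27: x=-0.819, v=-2.898, θ₁=1.174, ω₁=7.671, θ₂=2.969, ω₂=-0.861
apply F[27]=-10.000 → step 28: x=-0.878, v=-2.967, θ₁=1.329, ω₁=7.874, θ₂=2.931, ω₂=-3.005
apply F[28]=-10.000 → step 29: x=-0.937, v=-3.027, θ₁=1.492, ω₁=8.460, θ₂=2.847, ω₂=-5.461
apply F[29]=-10.000 → step 30: x=-0.998, v=-3.056, θ₁=1.673, ω₁=9.877, θ₂=2.706, ω₂=-9.005
Max |angle| over trajectory = 2.969 rad; bound = 1.670 → exceeded.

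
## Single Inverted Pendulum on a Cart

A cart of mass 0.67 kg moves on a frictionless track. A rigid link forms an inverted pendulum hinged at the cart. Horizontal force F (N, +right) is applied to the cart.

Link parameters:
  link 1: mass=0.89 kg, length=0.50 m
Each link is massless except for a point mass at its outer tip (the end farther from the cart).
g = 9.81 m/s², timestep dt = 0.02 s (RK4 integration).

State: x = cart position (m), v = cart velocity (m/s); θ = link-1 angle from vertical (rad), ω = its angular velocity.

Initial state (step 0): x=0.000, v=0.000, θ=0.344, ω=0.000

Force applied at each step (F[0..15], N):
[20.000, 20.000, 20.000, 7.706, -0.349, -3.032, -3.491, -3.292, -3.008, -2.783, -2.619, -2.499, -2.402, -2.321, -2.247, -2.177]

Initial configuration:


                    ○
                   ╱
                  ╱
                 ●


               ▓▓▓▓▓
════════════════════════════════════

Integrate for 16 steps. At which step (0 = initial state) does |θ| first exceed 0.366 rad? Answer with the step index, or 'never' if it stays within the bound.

Answer: never

Derivation:
apply F[0]=+20.000 → step 1: x=0.004, v=0.449, θ=0.337, ω=-0.714
apply F[1]=+20.000 → step 2: x=0.018, v=0.908, θ=0.315, ω=-1.458
apply F[2]=+20.000 → step 3: x=0.041, v=1.391, θ=0.278, ω=-2.265
apply F[3]=+7.706 → step 4: x=0.070, v=1.561, θ=0.231, ω=-2.497
apply F[4]=-0.349 → step 5: x=0.101, v=1.517, θ=0.182, ω=-2.330
apply F[5]=-3.032 → step 6: x=0.130, v=1.400, θ=0.139, ω=-2.036
apply F[6]=-3.491 → step 7: x=0.157, v=1.273, θ=0.101, ω=-1.737
apply F[7]=-3.292 → step 8: x=0.181, v=1.157, θ=0.069, ω=-1.472
apply F[8]=-3.008 → step 9: x=0.204, v=1.054, θ=0.042, ω=-1.246
apply F[9]=-2.783 → step 10: x=0.224, v=0.964, θ=0.019, ω=-1.054
apply F[10]=-2.619 → step 11: x=0.242, v=0.884, θ=-0.001, ω=-0.890
apply F[11]=-2.499 → step 12: x=0.259, v=0.811, θ=-0.017, ω=-0.749
apply F[12]=-2.402 → step 13: x=0.275, v=0.746, θ=-0.031, ω=-0.627
apply F[13]=-2.321 → step 14: x=0.289, v=0.686, θ=-0.042, ω=-0.522
apply F[14]=-2.247 → step 15: x=0.302, v=0.631, θ=-0.052, ω=-0.431
apply F[15]=-2.177 → step 16: x=0.314, v=0.581, θ=-0.059, ω=-0.352
max |θ| = 0.344 ≤ 0.366 over all 17 states.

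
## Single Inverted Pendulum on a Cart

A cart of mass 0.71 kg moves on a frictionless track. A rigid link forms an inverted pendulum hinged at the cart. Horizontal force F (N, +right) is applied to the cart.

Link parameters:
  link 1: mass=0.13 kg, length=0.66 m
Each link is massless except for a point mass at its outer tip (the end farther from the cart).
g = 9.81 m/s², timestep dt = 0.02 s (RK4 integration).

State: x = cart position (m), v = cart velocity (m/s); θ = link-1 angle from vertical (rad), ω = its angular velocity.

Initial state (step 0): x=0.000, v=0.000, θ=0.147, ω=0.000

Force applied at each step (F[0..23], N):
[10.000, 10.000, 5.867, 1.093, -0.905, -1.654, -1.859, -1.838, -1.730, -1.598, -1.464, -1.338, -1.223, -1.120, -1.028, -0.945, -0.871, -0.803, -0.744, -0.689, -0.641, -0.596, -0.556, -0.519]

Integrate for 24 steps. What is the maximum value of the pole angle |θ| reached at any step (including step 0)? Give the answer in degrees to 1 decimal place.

Answer: 8.4°

Derivation:
apply F[0]=+10.000 → step 1: x=0.003, v=0.275, θ=0.143, ω=-0.370
apply F[1]=+10.000 → step 2: x=0.011, v=0.551, θ=0.132, ω=-0.743
apply F[2]=+5.867 → step 3: x=0.024, v=0.712, θ=0.115, ω=-0.948
apply F[3]=+1.093 → step 4: x=0.038, v=0.739, θ=0.096, ω=-0.957
apply F[4]=-0.905 → step 5: x=0.053, v=0.711, θ=0.078, ω=-0.888
apply F[5]=-1.654 → step 6: x=0.066, v=0.662, θ=0.061, ω=-0.794
apply F[6]=-1.859 → step 7: x=0.079, v=0.608, θ=0.046, ω=-0.696
apply F[7]=-1.838 → step 8: x=0.091, v=0.555, θ=0.033, ω=-0.604
apply F[8]=-1.730 → step 9: x=0.101, v=0.505, θ=0.022, ω=-0.521
apply F[9]=-1.598 → step 10: x=0.111, v=0.459, θ=0.012, ω=-0.446
apply F[10]=-1.464 → step 11: x=0.120, v=0.418, θ=0.004, ω=-0.381
apply F[11]=-1.338 → step 12: x=0.128, v=0.380, θ=-0.003, ω=-0.324
apply F[12]=-1.223 → step 13: x=0.135, v=0.346, θ=-0.009, ω=-0.274
apply F[13]=-1.120 → step 14: x=0.142, v=0.315, θ=-0.014, ω=-0.230
apply F[14]=-1.028 → step 15: x=0.148, v=0.286, θ=-0.018, ω=-0.192
apply F[15]=-0.945 → step 16: x=0.153, v=0.260, θ=-0.022, ω=-0.159
apply F[16]=-0.871 → step 17: x=0.158, v=0.237, θ=-0.025, ω=-0.130
apply F[17]=-0.803 → step 18: x=0.163, v=0.215, θ=-0.027, ω=-0.105
apply F[18]=-0.744 → step 19: x=0.167, v=0.195, θ=-0.029, ω=-0.083
apply F[19]=-0.689 → step 20: x=0.170, v=0.177, θ=-0.030, ω=-0.064
apply F[20]=-0.641 → step 21: x=0.174, v=0.160, θ=-0.032, ω=-0.048
apply F[21]=-0.596 → step 22: x=0.177, v=0.144, θ=-0.032, ω=-0.033
apply F[22]=-0.556 → step 23: x=0.179, v=0.130, θ=-0.033, ω=-0.021
apply F[23]=-0.519 → step 24: x=0.182, v=0.116, θ=-0.033, ω=-0.011
Max |angle| over trajectory = 0.147 rad = 8.4°.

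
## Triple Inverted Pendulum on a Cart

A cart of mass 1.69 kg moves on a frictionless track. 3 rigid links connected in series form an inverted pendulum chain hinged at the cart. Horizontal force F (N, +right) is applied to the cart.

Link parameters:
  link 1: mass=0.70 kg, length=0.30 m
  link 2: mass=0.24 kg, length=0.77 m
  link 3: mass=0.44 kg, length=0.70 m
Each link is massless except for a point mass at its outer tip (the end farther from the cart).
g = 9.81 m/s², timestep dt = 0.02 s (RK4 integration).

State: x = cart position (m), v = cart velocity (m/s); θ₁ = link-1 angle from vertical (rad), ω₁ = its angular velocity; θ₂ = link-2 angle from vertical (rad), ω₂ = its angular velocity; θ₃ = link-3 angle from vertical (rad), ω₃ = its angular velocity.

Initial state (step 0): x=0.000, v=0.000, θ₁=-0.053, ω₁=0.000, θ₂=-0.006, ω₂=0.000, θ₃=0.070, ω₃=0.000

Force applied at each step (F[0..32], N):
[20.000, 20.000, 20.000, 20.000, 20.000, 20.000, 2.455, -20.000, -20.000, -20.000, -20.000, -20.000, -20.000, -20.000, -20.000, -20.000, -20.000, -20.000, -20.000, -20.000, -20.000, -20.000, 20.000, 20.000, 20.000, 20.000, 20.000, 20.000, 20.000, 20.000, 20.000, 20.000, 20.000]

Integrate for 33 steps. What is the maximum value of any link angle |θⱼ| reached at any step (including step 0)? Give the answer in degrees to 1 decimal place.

apply F[0]=+20.000 → step 1: x=0.002, v=0.245, θ₁=-0.062, ω₁=-0.880, θ₂=-0.006, ω₂=-0.009, θ₃=0.071, ω₃=0.055
apply F[1]=+20.000 → step 2: x=0.010, v=0.491, θ₁=-0.088, ω₁=-1.783, θ₂=-0.006, ω₂=-0.011, θ₃=0.072, ω₃=0.106
apply F[2]=+20.000 → step 3: x=0.022, v=0.740, θ₁=-0.133, ω₁=-2.722, θ₂=-0.006, ω₂=-0.001, θ₃=0.075, ω₃=0.149
apply F[3]=+20.000 → step 4: x=0.039, v=0.988, θ₁=-0.197, ω₁=-3.688, θ₂=-0.006, ω₂=0.017, θ₃=0.078, ω₃=0.178
apply F[4]=+20.000 → step 5: x=0.062, v=1.230, θ₁=-0.281, ω₁=-4.643, θ₂=-0.006, ω₂=0.026, θ₃=0.082, ω₃=0.187
apply F[5]=+20.000 → step 6: x=0.088, v=1.456, θ₁=-0.383, ω₁=-5.527, θ₂=-0.005, ω₂=0.001, θ₃=0.085, ω₃=0.174
apply F[6]=+2.455 → step 7: x=0.118, v=1.477, θ₁=-0.496, ω₁=-5.843, θ₂=-0.006, ω₂=-0.019, θ₃=0.089, ω₃=0.167
apply F[7]=-20.000 → step 8: x=0.145, v=1.267, θ₁=-0.611, ω₁=-5.680, θ₂=-0.005, ω₂=0.052, θ₃=0.092, ω₃=0.187
apply F[8]=-20.000 → step 9: x=0.169, v=1.063, θ₁=-0.724, ω₁=-5.650, θ₂=-0.003, ω₂=0.142, θ₃=0.096, ω₃=0.207
apply F[9]=-20.000 → step 10: x=0.188, v=0.860, θ₁=-0.838, ω₁=-5.724, θ₂=0.000, ω₂=0.239, θ₃=0.101, ω₃=0.223
apply F[10]=-20.000 → step 11: x=0.203, v=0.655, θ₁=-0.954, ω₁=-5.884, θ₂=0.006, ω₂=0.332, θ₃=0.105, ω₃=0.236
apply F[11]=-20.000 → step 12: x=0.214, v=0.445, θ₁=-1.074, ω₁=-6.120, θ₂=0.014, ω₂=0.412, θ₃=0.110, ω₃=0.243
apply F[12]=-20.000 → step 13: x=0.221, v=0.227, θ₁=-1.199, ω₁=-6.431, θ₂=0.022, ω₂=0.467, θ₃=0.115, ω₃=0.246
apply F[13]=-20.000 → step 14: x=0.223, v=-0.004, θ₁=-1.332, ω₁=-6.824, θ₂=0.032, ω₂=0.487, θ₃=0.120, ω₃=0.246
apply F[14]=-20.000 → step 15: x=0.220, v=-0.250, θ₁=-1.473, ω₁=-7.320, θ₂=0.042, ω₂=0.456, θ₃=0.125, ω₃=0.245
apply F[15]=-20.000 → step 16: x=0.213, v=-0.519, θ₁=-1.625, ω₁=-7.953, θ₂=0.050, ω₂=0.357, θ₃=0.130, ω₃=0.245
apply F[16]=-20.000 → step 17: x=0.200, v=-0.818, θ₁=-1.792, ω₁=-8.782, θ₂=0.055, ω₂=0.161, θ₃=0.135, ω₃=0.250
apply F[17]=-20.000 → step 18: x=0.180, v=-1.162, θ₁=-1.979, ω₁=-9.909, θ₂=0.055, ω₂=-0.178, θ₃=0.140, ω₃=0.266
apply F[18]=-20.000 → step 19: x=0.153, v=-1.574, θ₁=-2.192, ω₁=-11.512, θ₂=0.047, ω₂=-0.741, θ₃=0.145, ω₃=0.315
apply F[19]=-20.000 → step 20: x=0.116, v=-2.091, θ₁=-2.444, ω₁=-13.888, θ₂=0.023, ω₂=-1.678, θ₃=0.153, ω₃=0.464
apply F[20]=-20.000 → step 21: x=0.068, v=-2.731, θ₁=-2.755, ω₁=-17.311, θ₂=-0.025, ω₂=-3.241, θ₃=0.166, ω₃=0.972
apply F[21]=-20.000 → step 22: x=0.008, v=-3.254, θ₁=-3.136, ω₁=-20.414, θ₂=-0.110, ω₂=-5.340, θ₃=0.199, ω₃=2.538
apply F[22]=+20.000 → step 23: x=-0.053, v=-2.742, θ₁=-3.530, ω₁=-18.591, θ₂=-0.230, ω₂=-6.334, θ₃=0.272, ω₃=4.633
apply F[23]=+20.000 → step 24: x=-0.101, v=-2.072, θ₁=-3.875, ω₁=-16.004, θ₂=-0.355, ω₂=-5.968, θ₃=0.376, ω₃=5.654
apply F[24]=+20.000 → step 25: x=-0.137, v=-1.483, θ₁=-4.175, ω₁=-14.109, θ₂=-0.466, ω₂=-5.141, θ₃=0.493, ω₃=5.964
apply F[25]=+20.000 → step 26: x=-0.161, v=-0.977, θ₁=-4.444, ω₁=-12.810, θ₂=-0.560, ω₂=-4.233, θ₃=0.614, ω₃=6.035
apply F[26]=+20.000 → step 27: x=-0.176, v=-0.533, θ₁=-4.690, ω₁=-11.931, θ₂=-0.636, ω₂=-3.344, θ₃=0.734, ω₃=6.063
apply F[27]=+20.000 → step 28: x=-0.183, v=-0.131, θ₁=-4.923, ω₁=-11.371, θ₂=-0.694, ω₂=-2.478, θ₃=0.856, ω₃=6.115
apply F[28]=+20.000 → step 29: x=-0.182, v=0.241, θ₁=-5.147, ω₁=-11.073, θ₂=-0.735, ω₂=-1.614, θ₃=0.979, ω₃=6.210
apply F[29]=+20.000 → step 30: x=-0.173, v=0.596, θ₁=-5.367, ω₁=-11.021, θ₂=-0.758, ω₂=-0.724, θ₃=1.105, ω₃=6.340
apply F[30]=+20.000 → step 31: x=-0.158, v=0.938, θ₁=-5.589, ω₁=-11.225, θ₂=-0.763, ω₂=0.218, θ₃=1.233, ω₃=6.474
apply F[31]=+20.000 → step 32: x=-0.136, v=1.273, θ₁=-5.818, ω₁=-11.736, θ₂=-0.749, ω₂=1.228, θ₃=1.363, ω₃=6.545
apply F[32]=+20.000 → step 33: x=-0.107, v=1.593, θ₁=-6.061, ω₁=-12.630, θ₂=-0.714, ω₂=2.292, θ₃=1.493, ω₃=6.410
Max |angle| over trajectory = 6.061 rad = 347.3°.

Answer: 347.3°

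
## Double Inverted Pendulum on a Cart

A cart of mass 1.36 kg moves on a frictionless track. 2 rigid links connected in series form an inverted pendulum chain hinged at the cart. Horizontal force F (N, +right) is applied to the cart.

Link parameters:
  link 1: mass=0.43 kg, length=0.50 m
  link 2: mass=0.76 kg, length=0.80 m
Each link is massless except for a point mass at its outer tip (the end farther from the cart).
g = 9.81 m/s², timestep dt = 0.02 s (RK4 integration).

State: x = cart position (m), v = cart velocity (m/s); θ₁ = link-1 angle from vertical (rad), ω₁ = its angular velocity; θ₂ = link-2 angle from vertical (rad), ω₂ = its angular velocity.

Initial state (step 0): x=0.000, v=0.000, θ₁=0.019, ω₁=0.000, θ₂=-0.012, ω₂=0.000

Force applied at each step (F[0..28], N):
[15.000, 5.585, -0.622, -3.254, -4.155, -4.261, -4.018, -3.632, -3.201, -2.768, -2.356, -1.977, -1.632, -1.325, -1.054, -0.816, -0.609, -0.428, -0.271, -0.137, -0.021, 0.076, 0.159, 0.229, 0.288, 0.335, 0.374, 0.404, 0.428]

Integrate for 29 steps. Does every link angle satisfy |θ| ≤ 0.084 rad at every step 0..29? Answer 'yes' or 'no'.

Answer: yes

Derivation:
apply F[0]=+15.000 → step 1: x=0.002, v=0.218, θ₁=0.015, ω₁=-0.407, θ₂=-0.012, ω₂=-0.020
apply F[1]=+5.585 → step 2: x=0.007, v=0.298, θ₁=0.005, ω₁=-0.548, θ₂=-0.013, ω₂=-0.036
apply F[2]=-0.622 → step 3: x=0.013, v=0.289, θ₁=-0.005, ω₁=-0.521, θ₂=-0.014, ω₂=-0.045
apply F[3]=-3.254 → step 4: x=0.018, v=0.243, θ₁=-0.015, ω₁=-0.430, θ₂=-0.015, ω₂=-0.047
apply F[4]=-4.155 → step 5: x=0.023, v=0.185, θ₁=-0.022, ω₁=-0.324, θ₂=-0.015, ω₂=-0.045
apply F[5]=-4.261 → step 6: x=0.026, v=0.126, θ₁=-0.028, ω₁=-0.223, θ₂=-0.016, ω₂=-0.039
apply F[6]=-4.018 → step 7: x=0.028, v=0.072, θ₁=-0.031, ω₁=-0.136, θ₂=-0.017, ω₂=-0.030
apply F[7]=-3.632 → step 8: x=0.029, v=0.025, θ₁=-0.033, ω₁=-0.064, θ₂=-0.017, ω₂=-0.019
apply F[8]=-3.201 → step 9: x=0.029, v=-0.017, θ₁=-0.034, ω₁=-0.006, θ₂=-0.018, ω₂=-0.008
apply F[9]=-2.768 → step 10: x=0.028, v=-0.052, θ₁=-0.034, ω₁=0.039, θ₂=-0.018, ω₂=0.003
apply F[10]=-2.356 → step 11: x=0.027, v=-0.080, θ₁=-0.033, ω₁=0.073, θ₂=-0.018, ω₂=0.013
apply F[11]=-1.977 → step 12: x=0.025, v=-0.104, θ₁=-0.031, ω₁=0.098, θ₂=-0.017, ω₂=0.023
apply F[12]=-1.632 → step 13: x=0.023, v=-0.123, θ₁=-0.029, ω₁=0.115, θ₂=-0.017, ω₂=0.032
apply F[13]=-1.325 → step 14: x=0.020, v=-0.138, θ₁=-0.026, ω₁=0.126, θ₂=-0.016, ω₂=0.039
apply F[14]=-1.054 → step 15: x=0.017, v=-0.149, θ₁=-0.024, ω₁=0.132, θ₂=-0.015, ω₂=0.046
apply F[15]=-0.816 → step 16: x=0.014, v=-0.157, θ₁=-0.021, ω₁=0.134, θ₂=-0.014, ω₂=0.051
apply F[16]=-0.609 → step 17: x=0.011, v=-0.163, θ₁=-0.018, ω₁=0.134, θ₂=-0.013, ω₂=0.055
apply F[17]=-0.428 → step 18: x=0.008, v=-0.166, θ₁=-0.016, ω₁=0.130, θ₂=-0.012, ω₂=0.058
apply F[18]=-0.271 → step 19: x=0.004, v=-0.167, θ₁=-0.013, ω₁=0.126, θ₂=-0.011, ω₂=0.060
apply F[19]=-0.137 → step 20: x=0.001, v=-0.167, θ₁=-0.011, ω₁=0.120, θ₂=-0.010, ω₂=0.061
apply F[20]=-0.021 → step 21: x=-0.002, v=-0.166, θ₁=-0.008, ω₁=0.113, θ₂=-0.008, ω₂=0.062
apply F[21]=+0.076 → step 22: x=-0.006, v=-0.164, θ₁=-0.006, ω₁=0.106, θ₂=-0.007, ω₂=0.061
apply F[22]=+0.159 → step 23: x=-0.009, v=-0.161, θ₁=-0.004, ω₁=0.098, θ₂=-0.006, ω₂=0.060
apply F[23]=+0.229 → step 24: x=-0.012, v=-0.157, θ₁=-0.002, ω₁=0.090, θ₂=-0.005, ω₂=0.059
apply F[24]=+0.288 → step 25: x=-0.015, v=-0.152, θ₁=-0.001, ω₁=0.083, θ₂=-0.004, ω₂=0.057
apply F[25]=+0.335 → step 26: x=-0.018, v=-0.147, θ₁=0.001, ω₁=0.075, θ₂=-0.002, ω₂=0.055
apply F[26]=+0.374 → step 27: x=-0.021, v=-0.142, θ₁=0.002, ω₁=0.068, θ₂=-0.001, ω₂=0.052
apply F[27]=+0.404 → step 28: x=-0.024, v=-0.137, θ₁=0.004, ω₁=0.061, θ₂=-0.000, ω₂=0.050
apply F[28]=+0.428 → step 29: x=-0.026, v=-0.131, θ₁=0.005, ω₁=0.054, θ₂=0.001, ω₂=0.047
Max |angle| over trajectory = 0.034 rad; bound = 0.084 → within bound.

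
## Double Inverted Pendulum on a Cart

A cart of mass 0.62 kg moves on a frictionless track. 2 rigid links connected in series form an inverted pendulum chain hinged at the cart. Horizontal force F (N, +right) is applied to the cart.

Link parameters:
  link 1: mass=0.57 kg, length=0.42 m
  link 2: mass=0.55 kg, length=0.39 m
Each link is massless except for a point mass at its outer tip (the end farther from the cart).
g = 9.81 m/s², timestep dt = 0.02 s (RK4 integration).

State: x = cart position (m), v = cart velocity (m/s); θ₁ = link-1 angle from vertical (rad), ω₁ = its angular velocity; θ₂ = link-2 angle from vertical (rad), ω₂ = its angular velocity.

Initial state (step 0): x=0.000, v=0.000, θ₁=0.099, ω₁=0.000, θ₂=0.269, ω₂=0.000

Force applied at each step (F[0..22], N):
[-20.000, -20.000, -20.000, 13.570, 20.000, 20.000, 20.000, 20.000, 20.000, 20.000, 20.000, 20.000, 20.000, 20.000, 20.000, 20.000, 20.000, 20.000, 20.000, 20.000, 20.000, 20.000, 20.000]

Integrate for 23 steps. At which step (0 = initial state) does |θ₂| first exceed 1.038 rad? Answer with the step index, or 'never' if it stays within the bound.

apply F[0]=-20.000 → step 1: x=-0.007, v=-0.667, θ₁=0.115, ω₁=1.584, θ₂=0.270, ω₂=0.096
apply F[1]=-20.000 → step 2: x=-0.027, v=-1.325, θ₁=0.162, ω₁=3.182, θ₂=0.272, ω₂=0.135
apply F[2]=-20.000 → step 3: x=-0.059, v=-1.945, θ₁=0.242, ω₁=4.731, θ₂=0.275, ω₂=0.116
apply F[3]=+13.570 → step 4: x=-0.095, v=-1.576, θ₁=0.329, ω₁=4.024, θ₂=0.277, ω₂=0.106
apply F[4]=+20.000 → step 5: x=-0.121, v=-1.091, θ₁=0.400, ω₁=3.163, θ₂=0.279, ω₂=-0.005
apply F[5]=+20.000 → step 6: x=-0.139, v=-0.659, θ₁=0.457, ω₁=2.522, θ₂=0.276, ω₂=-0.222
apply F[6]=+20.000 → step 7: x=-0.148, v=-0.265, θ₁=0.502, ω₁=2.043, θ₂=0.269, ω₂=-0.533
apply F[7]=+20.000 → step 8: x=-0.149, v=0.106, θ₁=0.539, ω₁=1.682, θ₂=0.255, ω₂=-0.926
apply F[8]=+20.000 → step 9: x=-0.144, v=0.463, θ₁=0.570, ω₁=1.404, θ₂=0.231, ω₂=-1.393
apply F[9]=+20.000 → step 10: x=-0.131, v=0.814, θ₁=0.596, ω₁=1.184, θ₂=0.198, ω₂=-1.929
apply F[10]=+20.000 → step 11: x=-0.111, v=1.164, θ₁=0.618, ω₁=0.995, θ₂=0.154, ω₂=-2.529
apply F[11]=+20.000 → step 12: x=-0.084, v=1.520, θ₁=0.636, ω₁=0.810, θ₂=0.097, ω₂=-3.188
apply F[12]=+20.000 → step 13: x=-0.050, v=1.887, θ₁=0.650, ω₁=0.601, θ₂=0.026, ω₂=-3.899
apply F[13]=+20.000 → step 14: x=-0.009, v=2.267, θ₁=0.659, ω₁=0.332, θ₂=-0.059, ω₂=-4.653
apply F[14]=+20.000 → step 15: x=0.041, v=2.663, θ₁=0.663, ω₁=-0.031, θ₂=-0.160, ω₂=-5.437
apply F[15]=+20.000 → step 16: x=0.098, v=3.079, θ₁=0.657, ω₁=-0.531, θ₂=-0.277, ω₂=-6.240
apply F[16]=+20.000 → step 17: x=0.164, v=3.514, θ₁=0.640, ω₁=-1.211, θ₂=-0.410, ω₂=-7.048
apply F[17]=+20.000 → step 18: x=0.239, v=3.974, θ₁=0.607, ω₁=-2.118, θ₂=-0.559, ω₂=-7.837
apply F[18]=+20.000 → step 19: x=0.323, v=4.466, θ₁=0.554, ω₁=-3.303, θ₂=-0.723, ω₂=-8.566
apply F[19]=+20.000 → step 20: x=0.418, v=5.005, θ₁=0.473, ω₁=-4.822, θ₂=-0.901, ω₂=-9.143
apply F[20]=+20.000 → step 21: x=0.524, v=5.613, θ₁=0.358, ω₁=-6.716, θ₂=-1.087, ω₂=-9.384
apply F[21]=+20.000 → step 22: x=0.643, v=6.298, θ₁=0.202, ω₁=-8.945, θ₂=-1.271, ω₂=-8.944
apply F[22]=+20.000 → step 23: x=0.776, v=6.995, θ₁=-0.000, ω₁=-11.246, θ₂=-1.437, ω₂=-7.350
|θ₂| = 1.087 > 1.038 first at step 21.

Answer: 21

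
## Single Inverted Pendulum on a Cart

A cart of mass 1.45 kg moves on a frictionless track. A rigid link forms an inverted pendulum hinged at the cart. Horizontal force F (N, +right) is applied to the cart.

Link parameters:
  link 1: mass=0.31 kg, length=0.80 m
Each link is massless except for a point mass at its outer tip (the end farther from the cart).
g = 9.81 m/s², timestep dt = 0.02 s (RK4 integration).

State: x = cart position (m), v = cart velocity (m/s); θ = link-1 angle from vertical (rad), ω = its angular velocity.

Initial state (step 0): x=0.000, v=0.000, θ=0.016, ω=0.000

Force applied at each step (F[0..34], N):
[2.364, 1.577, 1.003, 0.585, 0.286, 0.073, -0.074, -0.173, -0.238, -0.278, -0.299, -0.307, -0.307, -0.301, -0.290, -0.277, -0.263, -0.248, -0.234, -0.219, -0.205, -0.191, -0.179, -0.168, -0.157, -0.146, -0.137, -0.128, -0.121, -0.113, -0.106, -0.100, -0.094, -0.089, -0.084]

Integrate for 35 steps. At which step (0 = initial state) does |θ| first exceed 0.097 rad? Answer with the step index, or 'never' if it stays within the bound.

apply F[0]=+2.364 → step 1: x=0.000, v=0.032, θ=0.016, ω=-0.036
apply F[1]=+1.577 → step 2: x=0.001, v=0.053, θ=0.015, ω=-0.059
apply F[2]=+1.003 → step 3: x=0.002, v=0.066, θ=0.013, ω=-0.072
apply F[3]=+0.585 → step 4: x=0.004, v=0.074, θ=0.012, ω=-0.078
apply F[4]=+0.286 → step 5: x=0.005, v=0.077, θ=0.010, ω=-0.080
apply F[5]=+0.073 → step 6: x=0.007, v=0.078, θ=0.009, ω=-0.078
apply F[6]=-0.074 → step 7: x=0.008, v=0.077, θ=0.007, ω=-0.075
apply F[7]=-0.173 → step 8: x=0.010, v=0.074, θ=0.006, ω=-0.070
apply F[8]=-0.238 → step 9: x=0.011, v=0.070, θ=0.004, ω=-0.064
apply F[9]=-0.278 → step 10: x=0.013, v=0.066, θ=0.003, ω=-0.058
apply F[10]=-0.299 → step 11: x=0.014, v=0.062, θ=0.002, ω=-0.052
apply F[11]=-0.307 → step 12: x=0.015, v=0.058, θ=0.001, ω=-0.046
apply F[12]=-0.307 → step 13: x=0.016, v=0.054, θ=0.000, ω=-0.041
apply F[13]=-0.301 → step 14: x=0.017, v=0.049, θ=-0.001, ω=-0.036
apply F[14]=-0.290 → step 15: x=0.018, v=0.046, θ=-0.001, ω=-0.031
apply F[15]=-0.277 → step 16: x=0.019, v=0.042, θ=-0.002, ω=-0.027
apply F[16]=-0.263 → step 17: x=0.020, v=0.038, θ=-0.002, ω=-0.023
apply F[17]=-0.248 → step 18: x=0.021, v=0.035, θ=-0.003, ω=-0.019
apply F[18]=-0.234 → step 19: x=0.021, v=0.032, θ=-0.003, ω=-0.016
apply F[19]=-0.219 → step 20: x=0.022, v=0.029, θ=-0.003, ω=-0.013
apply F[20]=-0.205 → step 21: x=0.022, v=0.026, θ=-0.004, ω=-0.011
apply F[21]=-0.191 → step 22: x=0.023, v=0.024, θ=-0.004, ω=-0.008
apply F[22]=-0.179 → step 23: x=0.023, v=0.021, θ=-0.004, ω=-0.006
apply F[23]=-0.168 → step 24: x=0.024, v=0.019, θ=-0.004, ω=-0.005
apply F[24]=-0.157 → step 25: x=0.024, v=0.017, θ=-0.004, ω=-0.003
apply F[25]=-0.146 → step 26: x=0.025, v=0.015, θ=-0.004, ω=-0.002
apply F[26]=-0.137 → step 27: x=0.025, v=0.014, θ=-0.004, ω=-0.001
apply F[27]=-0.128 → step 28: x=0.025, v=0.012, θ=-0.004, ω=0.000
apply F[28]=-0.121 → step 29: x=0.025, v=0.011, θ=-0.004, ω=0.001
apply F[29]=-0.113 → step 30: x=0.026, v=0.009, θ=-0.004, ω=0.002
apply F[30]=-0.106 → step 31: x=0.026, v=0.008, θ=-0.004, ω=0.002
apply F[31]=-0.100 → step 32: x=0.026, v=0.007, θ=-0.004, ω=0.003
apply F[32]=-0.094 → step 33: x=0.026, v=0.006, θ=-0.004, ω=0.003
apply F[33]=-0.089 → step 34: x=0.026, v=0.005, θ=-0.004, ω=0.004
apply F[34]=-0.084 → step 35: x=0.026, v=0.004, θ=-0.004, ω=0.004
max |θ| = 0.016 ≤ 0.097 over all 36 states.

Answer: never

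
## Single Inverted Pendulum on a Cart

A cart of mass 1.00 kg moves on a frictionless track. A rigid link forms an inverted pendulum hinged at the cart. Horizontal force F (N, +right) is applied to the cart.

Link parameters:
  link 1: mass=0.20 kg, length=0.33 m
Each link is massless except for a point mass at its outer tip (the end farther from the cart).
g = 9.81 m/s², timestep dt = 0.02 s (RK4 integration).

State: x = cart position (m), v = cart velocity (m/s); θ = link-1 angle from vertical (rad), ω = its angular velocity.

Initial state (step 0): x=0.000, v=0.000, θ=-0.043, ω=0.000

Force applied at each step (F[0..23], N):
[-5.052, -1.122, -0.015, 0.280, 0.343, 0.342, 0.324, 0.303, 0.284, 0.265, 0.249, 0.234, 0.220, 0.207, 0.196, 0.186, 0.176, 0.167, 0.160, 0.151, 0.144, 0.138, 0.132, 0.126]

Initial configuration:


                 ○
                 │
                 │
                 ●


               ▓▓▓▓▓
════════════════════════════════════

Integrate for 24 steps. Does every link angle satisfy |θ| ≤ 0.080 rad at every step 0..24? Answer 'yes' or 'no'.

Answer: yes

Derivation:
apply F[0]=-5.052 → step 1: x=-0.001, v=-0.099, θ=-0.040, ω=0.276
apply F[1]=-1.122 → step 2: x=-0.003, v=-0.120, θ=-0.034, ω=0.317
apply F[2]=-0.015 → step 3: x=-0.006, v=-0.119, θ=-0.028, ω=0.296
apply F[3]=+0.280 → step 4: x=-0.008, v=-0.113, θ=-0.023, ω=0.261
apply F[4]=+0.343 → step 5: x=-0.010, v=-0.105, θ=-0.018, ω=0.226
apply F[5]=+0.342 → step 6: x=-0.012, v=-0.098, θ=-0.014, ω=0.194
apply F[6]=+0.324 → step 7: x=-0.014, v=-0.091, θ=-0.010, ω=0.166
apply F[7]=+0.303 → step 8: x=-0.016, v=-0.084, θ=-0.007, ω=0.141
apply F[8]=+0.284 → step 9: x=-0.017, v=-0.078, θ=-0.004, ω=0.120
apply F[9]=+0.265 → step 10: x=-0.019, v=-0.073, θ=-0.002, ω=0.102
apply F[10]=+0.249 → step 11: x=-0.020, v=-0.068, θ=-0.000, ω=0.086
apply F[11]=+0.234 → step 12: x=-0.022, v=-0.063, θ=0.001, ω=0.072
apply F[12]=+0.220 → step 13: x=-0.023, v=-0.059, θ=0.003, ω=0.060
apply F[13]=+0.207 → step 14: x=-0.024, v=-0.055, θ=0.004, ω=0.050
apply F[14]=+0.196 → step 15: x=-0.025, v=-0.051, θ=0.005, ω=0.041
apply F[15]=+0.186 → step 16: x=-0.026, v=-0.048, θ=0.005, ω=0.033
apply F[16]=+0.176 → step 17: x=-0.027, v=-0.044, θ=0.006, ω=0.027
apply F[17]=+0.167 → step 18: x=-0.028, v=-0.041, θ=0.006, ω=0.021
apply F[18]=+0.160 → step 19: x=-0.029, v=-0.038, θ=0.007, ω=0.016
apply F[19]=+0.151 → step 20: x=-0.029, v=-0.036, θ=0.007, ω=0.012
apply F[20]=+0.144 → step 21: x=-0.030, v=-0.033, θ=0.007, ω=0.008
apply F[21]=+0.138 → step 22: x=-0.031, v=-0.031, θ=0.007, ω=0.005
apply F[22]=+0.132 → step 23: x=-0.031, v=-0.028, θ=0.008, ω=0.003
apply F[23]=+0.126 → step 24: x=-0.032, v=-0.026, θ=0.008, ω=0.000
Max |angle| over trajectory = 0.043 rad; bound = 0.080 → within bound.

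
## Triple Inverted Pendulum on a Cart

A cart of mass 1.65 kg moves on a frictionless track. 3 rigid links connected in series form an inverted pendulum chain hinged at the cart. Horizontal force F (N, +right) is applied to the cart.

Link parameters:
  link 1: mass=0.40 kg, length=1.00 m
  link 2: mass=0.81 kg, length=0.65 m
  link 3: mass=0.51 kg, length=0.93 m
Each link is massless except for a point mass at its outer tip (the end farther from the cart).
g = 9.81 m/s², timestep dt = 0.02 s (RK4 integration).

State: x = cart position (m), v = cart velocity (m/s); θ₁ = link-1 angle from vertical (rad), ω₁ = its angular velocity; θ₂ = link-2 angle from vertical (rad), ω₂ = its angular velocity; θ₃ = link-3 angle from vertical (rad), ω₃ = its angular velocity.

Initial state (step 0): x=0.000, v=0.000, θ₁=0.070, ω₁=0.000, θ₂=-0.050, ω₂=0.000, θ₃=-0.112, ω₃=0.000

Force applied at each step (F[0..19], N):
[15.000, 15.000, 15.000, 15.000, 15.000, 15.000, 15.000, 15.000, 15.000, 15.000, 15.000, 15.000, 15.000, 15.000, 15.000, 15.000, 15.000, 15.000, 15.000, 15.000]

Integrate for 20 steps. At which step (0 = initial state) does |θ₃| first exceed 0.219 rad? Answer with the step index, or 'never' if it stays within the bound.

Answer: never

Derivation:
apply F[0]=+15.000 → step 1: x=0.002, v=0.167, θ₁=0.069, ω₁=-0.076, θ₂=-0.051, ω₂=-0.145, θ₃=-0.112, ω₃=-0.021
apply F[1]=+15.000 → step 2: x=0.007, v=0.335, θ₁=0.067, ω₁=-0.152, θ₂=-0.056, ω₂=-0.292, θ₃=-0.113, ω₃=-0.041
apply F[2]=+15.000 → step 3: x=0.015, v=0.504, θ₁=0.063, ω₁=-0.229, θ₂=-0.063, ω₂=-0.441, θ₃=-0.114, ω₃=-0.060
apply F[3]=+15.000 → step 4: x=0.027, v=0.674, θ₁=0.058, ω₁=-0.306, θ₂=-0.073, ω₂=-0.595, θ₃=-0.115, ω₃=-0.075
apply F[4]=+15.000 → step 5: x=0.042, v=0.845, θ₁=0.051, ω₁=-0.385, θ₂=-0.087, ω₂=-0.755, θ₃=-0.117, ω₃=-0.087
apply F[5]=+15.000 → step 6: x=0.061, v=1.018, θ₁=0.042, ω₁=-0.466, θ₂=-0.104, ω₂=-0.921, θ₃=-0.119, ω₃=-0.094
apply F[6]=+15.000 → step 7: x=0.083, v=1.193, θ₁=0.032, ω₁=-0.549, θ₂=-0.124, ω₂=-1.093, θ₃=-0.121, ω₃=-0.095
apply F[7]=+15.000 → step 8: x=0.108, v=1.370, θ₁=0.020, ω₁=-0.637, θ₂=-0.147, ω₂=-1.272, θ₃=-0.122, ω₃=-0.092
apply F[8]=+15.000 → step 9: x=0.138, v=1.550, θ₁=0.007, ω₁=-0.729, θ₂=-0.175, ω₂=-1.456, θ₃=-0.124, ω₃=-0.082
apply F[9]=+15.000 → step 10: x=0.170, v=1.732, θ₁=-0.009, ω₁=-0.828, θ₂=-0.206, ω₂=-1.642, θ₃=-0.126, ω₃=-0.067
apply F[10]=+15.000 → step 11: x=0.207, v=1.916, θ₁=-0.026, ω₁=-0.937, θ₂=-0.240, ω₂=-1.828, θ₃=-0.127, ω₃=-0.047
apply F[11]=+15.000 → step 12: x=0.247, v=2.102, θ₁=-0.046, ω₁=-1.057, θ₂=-0.279, ω₂=-2.008, θ₃=-0.128, ω₃=-0.024
apply F[12]=+15.000 → step 13: x=0.291, v=2.289, θ₁=-0.069, ω₁=-1.191, θ₂=-0.321, ω₂=-2.176, θ₃=-0.128, ω₃=0.000
apply F[13]=+15.000 → step 14: x=0.339, v=2.478, θ₁=-0.094, ω₁=-1.342, θ₂=-0.366, ω₂=-2.325, θ₃=-0.128, ω₃=0.023
apply F[14]=+15.000 → step 15: x=0.390, v=2.667, θ₁=-0.123, ω₁=-1.513, θ₂=-0.414, ω₂=-2.450, θ₃=-0.127, ω₃=0.042
apply F[15]=+15.000 → step 16: x=0.445, v=2.855, θ₁=-0.155, ω₁=-1.704, θ₂=-0.463, ω₂=-2.541, θ₃=-0.126, ω₃=0.054
apply F[16]=+15.000 → step 17: x=0.504, v=3.041, θ₁=-0.191, ω₁=-1.917, θ₂=-0.515, ω₂=-2.594, θ₃=-0.125, ω₃=0.056
apply F[17]=+15.000 → step 18: x=0.567, v=3.224, θ₁=-0.232, ω₁=-2.153, θ₂=-0.567, ω₂=-2.601, θ₃=-0.124, ω₃=0.046
apply F[18]=+15.000 → step 19: x=0.633, v=3.402, θ₁=-0.277, ω₁=-2.410, θ₂=-0.619, ω₂=-2.558, θ₃=-0.123, ω₃=0.020
apply F[19]=+15.000 → step 20: x=0.703, v=3.573, θ₁=-0.328, ω₁=-2.687, θ₂=-0.669, ω₂=-2.461, θ₃=-0.123, ω₃=-0.023
max |θ₃| = 0.128 ≤ 0.219 over all 21 states.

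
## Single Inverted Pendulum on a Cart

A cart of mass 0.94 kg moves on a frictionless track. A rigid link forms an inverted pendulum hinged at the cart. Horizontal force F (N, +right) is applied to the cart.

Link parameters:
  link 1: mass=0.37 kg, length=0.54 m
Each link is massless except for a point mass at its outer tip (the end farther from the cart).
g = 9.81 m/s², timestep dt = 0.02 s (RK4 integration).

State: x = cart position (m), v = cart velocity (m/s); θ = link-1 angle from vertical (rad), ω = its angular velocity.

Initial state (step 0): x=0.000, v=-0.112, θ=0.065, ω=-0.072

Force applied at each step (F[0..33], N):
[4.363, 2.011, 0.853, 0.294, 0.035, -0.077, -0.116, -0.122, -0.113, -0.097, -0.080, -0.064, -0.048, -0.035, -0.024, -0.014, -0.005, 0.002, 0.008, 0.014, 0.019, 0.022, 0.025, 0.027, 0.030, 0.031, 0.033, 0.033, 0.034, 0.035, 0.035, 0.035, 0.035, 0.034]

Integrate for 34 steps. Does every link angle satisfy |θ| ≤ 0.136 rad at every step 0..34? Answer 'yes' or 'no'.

apply F[0]=+4.363 → step 1: x=-0.001, v=-0.024, θ=0.062, ω=-0.211
apply F[1]=+2.011 → step 2: x=-0.001, v=0.014, θ=0.057, ω=-0.260
apply F[2]=+0.853 → step 3: x=-0.001, v=0.028, θ=0.052, ω=-0.266
apply F[3]=+0.294 → step 4: x=-0.000, v=0.030, θ=0.047, ω=-0.252
apply F[4]=+0.035 → step 5: x=0.000, v=0.028, θ=0.042, ω=-0.231
apply F[5]=-0.077 → step 6: x=0.001, v=0.023, θ=0.038, ω=-0.208
apply F[6]=-0.116 → step 7: x=0.001, v=0.018, θ=0.034, ω=-0.185
apply F[7]=-0.122 → step 8: x=0.001, v=0.013, θ=0.030, ω=-0.164
apply F[8]=-0.113 → step 9: x=0.002, v=0.008, θ=0.027, ω=-0.145
apply F[9]=-0.097 → step 10: x=0.002, v=0.004, θ=0.025, ω=-0.128
apply F[10]=-0.080 → step 11: x=0.002, v=0.000, θ=0.022, ω=-0.113
apply F[11]=-0.064 → step 12: x=0.002, v=-0.003, θ=0.020, ω=-0.100
apply F[12]=-0.048 → step 13: x=0.002, v=-0.005, θ=0.018, ω=-0.088
apply F[13]=-0.035 → step 14: x=0.001, v=-0.007, θ=0.017, ω=-0.078
apply F[14]=-0.024 → step 15: x=0.001, v=-0.009, θ=0.015, ω=-0.069
apply F[15]=-0.014 → step 16: x=0.001, v=-0.010, θ=0.014, ω=-0.061
apply F[16]=-0.005 → step 17: x=0.001, v=-0.011, θ=0.013, ω=-0.054
apply F[17]=+0.002 → step 18: x=0.001, v=-0.012, θ=0.012, ω=-0.048
apply F[18]=+0.008 → step 19: x=0.000, v=-0.013, θ=0.011, ω=-0.043
apply F[19]=+0.014 → step 20: x=0.000, v=-0.014, θ=0.010, ω=-0.038
apply F[20]=+0.019 → step 21: x=-0.000, v=-0.014, θ=0.009, ω=-0.034
apply F[21]=+0.022 → step 22: x=-0.000, v=-0.014, θ=0.008, ω=-0.031
apply F[22]=+0.025 → step 23: x=-0.001, v=-0.014, θ=0.008, ω=-0.028
apply F[23]=+0.027 → step 24: x=-0.001, v=-0.014, θ=0.007, ω=-0.025
apply F[24]=+0.030 → step 25: x=-0.001, v=-0.014, θ=0.007, ω=-0.022
apply F[25]=+0.031 → step 26: x=-0.002, v=-0.014, θ=0.006, ω=-0.020
apply F[26]=+0.033 → step 27: x=-0.002, v=-0.014, θ=0.006, ω=-0.018
apply F[27]=+0.033 → step 28: x=-0.002, v=-0.013, θ=0.006, ω=-0.017
apply F[28]=+0.034 → step 29: x=-0.002, v=-0.013, θ=0.005, ω=-0.015
apply F[29]=+0.035 → step 30: x=-0.003, v=-0.013, θ=0.005, ω=-0.014
apply F[30]=+0.035 → step 31: x=-0.003, v=-0.012, θ=0.005, ω=-0.013
apply F[31]=+0.035 → step 32: x=-0.003, v=-0.012, θ=0.005, ω=-0.012
apply F[32]=+0.035 → step 33: x=-0.003, v=-0.012, θ=0.004, ω=-0.011
apply F[33]=+0.034 → step 34: x=-0.004, v=-0.011, θ=0.004, ω=-0.010
Max |angle| over trajectory = 0.065 rad; bound = 0.136 → within bound.

Answer: yes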